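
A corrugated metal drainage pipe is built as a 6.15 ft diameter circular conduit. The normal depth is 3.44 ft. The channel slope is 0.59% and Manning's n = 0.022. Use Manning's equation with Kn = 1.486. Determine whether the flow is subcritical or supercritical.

For a circular section of diameter D = 6.15 ft at depth y = 3.44 ft, the central angle is θ = 2 arccos(1 − 2y/D) = 3.38 rad. Then A = (D²/8)(θ − sin θ) = 17.09 ft² and P = Dθ/2 = 10.39 ft.
Hydraulic radius R = A/P = 17.09/10.39 = 1.645 ft.
V = (1.486/n) R^(2/3) √S = (1.486/0.022) × 1.645^(2/3) × √0.0059 = 7.229 ft/s. Hydraulic depth D_h = A/T = 17.09/6.107 = 2.799 ft.
Froude number Fr = V/√(g·D_h) = 7.229/√(32.2×2.799) = 0.761, which is less than 1, so the flow is subcritical.

subcritical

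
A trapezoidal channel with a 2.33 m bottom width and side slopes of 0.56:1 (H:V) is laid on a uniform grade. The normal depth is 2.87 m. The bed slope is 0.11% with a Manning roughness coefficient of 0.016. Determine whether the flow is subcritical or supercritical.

subcritical

With bottom width b = 2.33 m and side slope z = 0.56: A = (b + zy)y = (2.33 + 0.56×2.87)×2.87 = 11.3 m²; P = b + 2y√(1+z²) = 2.33 + 2×2.87×1.146 = 8.909 m.
Hydraulic radius R = A/P = 11.3/8.909 = 1.268 m.
V = (1/n) R^(2/3) √S = (1/0.016) × 1.268^(2/3) × √0.0011 = 2.429 m/s. Hydraulic depth D_h = A/T = 11.3/5.544 = 2.038 m.
Froude number Fr = V/√(g·D_h) = 2.429/√(9.81×2.038) = 0.543, which is less than 1, so the flow is subcritical.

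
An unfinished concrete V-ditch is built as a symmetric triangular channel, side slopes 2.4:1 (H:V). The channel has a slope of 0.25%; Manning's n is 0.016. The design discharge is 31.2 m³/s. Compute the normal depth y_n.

y_n = 2.07 m

Manning's equation rearranged: A R^(2/3) = nQ / (1·√S) = 0.016 × 31.2 / (√0.0025) = 9.984.
At y = 2.48 m: A R^(2/3) = 16.15 — high.
At y = 1.77 m: A R^(2/3) = 6.571 — low.
At y = 2.07 m: A R^(2/3) = 9.976 — ≈ 9.984.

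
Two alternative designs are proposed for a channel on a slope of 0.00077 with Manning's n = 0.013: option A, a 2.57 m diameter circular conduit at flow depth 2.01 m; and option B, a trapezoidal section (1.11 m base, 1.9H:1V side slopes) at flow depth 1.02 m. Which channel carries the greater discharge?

channel A

Channel A: For a circular section of diameter D = 2.57 m at depth y = 2.01 m, the central angle is θ = 2 arccos(1 − 2y/D) = 4.341 rad. Then A = (D²/8)(θ − sin θ) = 4.353 m² and P = Dθ/2 = 5.578 m. Hydraulic radius R = A/P = 4.353/5.578 = 0.7804 m. Q_A = (1/0.013)·4.353·0.7804^(2/3)·√0.00077 = 7.876 m³/s.
Channel B: With bottom width b = 1.11 m and side slope z = 1.9: A = (b + zy)y = (1.11 + 1.9×1.02)×1.02 = 3.109 m²; P = b + 2y√(1+z²) = 1.11 + 2×1.02×2.147 = 5.49 m. Hydraulic radius R = A/P = 3.109/5.49 = 0.5663 m. Q_B = (1/0.013)·3.109·0.5663^(2/3)·√0.00077 = 4.542 m³/s.
Q_A = 7.876 m³/s vs Q_B = 4.542 m³/s, so channel A carries more.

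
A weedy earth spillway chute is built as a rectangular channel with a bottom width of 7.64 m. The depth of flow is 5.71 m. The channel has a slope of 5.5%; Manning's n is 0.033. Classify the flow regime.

supercritical

Flow area A = b·y = 7.64 × 5.71 = 43.62 m². Wetted perimeter P = b + 2y = 7.64 + 2×5.71 = 19.06 m.
Hydraulic radius R = A/P = 43.62/19.06 = 2.289 m.
V = (1/n) R^(2/3) √S = (1/0.033) × 2.289^(2/3) × √0.055 = 12.34 m/s. Hydraulic depth D_h = A/T = 43.62/7.64 = 5.71 m.
Froude number Fr = V/√(g·D_h) = 12.34/√(9.81×5.71) = 1.65, which is greater than 1, so the flow is supercritical.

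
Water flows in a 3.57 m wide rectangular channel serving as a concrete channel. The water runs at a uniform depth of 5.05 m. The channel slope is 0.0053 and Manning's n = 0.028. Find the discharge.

Q = 56.4 m³/s

Flow area A = b·y = 3.57 × 5.05 = 18.03 m². Wetted perimeter P = b + 2y = 3.57 + 2×5.05 = 13.67 m.
Hydraulic radius R = A/P = 18.03/13.67 = 1.319 m.
Manning's equation: Q = (1/n) A R^(2/3) S^(1/2) = (1/0.028) × 18.03 × 1.319^(2/3) × 0.0053^(1/2) = 56.4 m³/s.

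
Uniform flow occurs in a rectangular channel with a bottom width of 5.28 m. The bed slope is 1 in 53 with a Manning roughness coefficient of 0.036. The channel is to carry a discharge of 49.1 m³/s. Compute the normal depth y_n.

Manning's equation rearranged: A R^(2/3) = nQ / (1·√S) = 0.036 × 49.1 / (√0.01887) = 12.87.
At y = 2.75 m: A R^(2/3) = 17.71 — too large.
At y = 1.6 m: A R^(2/3) = 8.427 — too small.
At y = 2.17 m: A R^(2/3) = 12.87 — matches.

y_n = 2.17 m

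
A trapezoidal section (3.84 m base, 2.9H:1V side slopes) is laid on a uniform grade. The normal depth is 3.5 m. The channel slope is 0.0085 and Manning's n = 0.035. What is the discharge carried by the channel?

With bottom width b = 3.84 m and side slope z = 2.9: A = (b + zy)y = (3.84 + 2.9×3.5)×3.5 = 48.97 m²; P = b + 2y√(1+z²) = 3.84 + 2×3.5×3.068 = 25.31 m.
Hydraulic radius R = A/P = 48.97/25.31 = 1.934 m.
Manning's equation: Q = (1/n) A R^(2/3) S^(1/2) = (1/0.035) × 48.97 × 1.934^(2/3) × 0.0085^(1/2) = 200 m³/s.

Q = 200 m³/s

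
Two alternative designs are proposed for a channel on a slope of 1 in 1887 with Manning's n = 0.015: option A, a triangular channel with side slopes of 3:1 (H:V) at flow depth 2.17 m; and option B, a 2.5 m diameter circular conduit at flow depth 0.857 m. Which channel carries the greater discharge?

Channel A: For a triangular section with side slope z = 3: A = zy² = 3×2.17² = 14.13 m²; P = 2y√(1+z²) = 2×2.17×3.162 = 13.72 m. Hydraulic radius R = A/P = 14.13/13.72 = 1.029 m. Q_A = (1/0.015)·14.13·1.029^(2/3)·√0.0005299 = 22.1 m³/s.
Channel B: For a circular section of diameter D = 2.5 m at depth y = 0.857 m, the central angle is θ = 2 arccos(1 − 2y/D) = 2.502 rad. Then A = (D²/8)(θ − sin θ) = 1.488 m² and P = Dθ/2 = 3.127 m. Hydraulic radius R = A/P = 1.488/3.127 = 0.4759 m. Q_B = (1/0.015)·1.488·0.4759^(2/3)·√0.0005299 = 1.392 m³/s.
Q_A = 22.1 m³/s vs Q_B = 1.392 m³/s, so channel A carries more.

channel A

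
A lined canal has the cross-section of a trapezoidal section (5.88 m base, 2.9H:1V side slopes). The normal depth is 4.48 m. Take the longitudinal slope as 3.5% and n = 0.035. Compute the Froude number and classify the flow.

supercritical

With bottom width b = 5.88 m and side slope z = 2.9: A = (b + zy)y = (5.88 + 2.9×4.48)×4.48 = 84.55 m²; P = b + 2y√(1+z²) = 5.88 + 2×4.48×3.068 = 33.37 m.
Hydraulic radius R = A/P = 84.55/33.37 = 2.534 m.
V = (1/n) R^(2/3) √S = (1/0.035) × 2.534^(2/3) × √0.035 = 9.935 m/s. Hydraulic depth D_h = A/T = 84.55/31.86 = 2.653 m.
Froude number Fr = V/√(g·D_h) = 9.935/√(9.81×2.653) = 1.95, which is greater than 1, so the flow is supercritical.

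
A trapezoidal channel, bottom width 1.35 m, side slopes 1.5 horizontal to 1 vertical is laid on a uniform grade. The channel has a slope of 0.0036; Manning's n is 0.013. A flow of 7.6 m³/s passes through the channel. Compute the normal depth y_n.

y_n = 0.916 m

Manning's equation rearranged: A R^(2/3) = nQ / (1·√S) = 0.013 × 7.6 / (√0.0036) = 1.647.
Try y = 1.14 m: A R^(2/3) = 2.588 — over.
Try y = 0.632 m: A R^(2/3) = 0.7888 — short.
Try y = 0.916 m: A R^(2/3) = 1.647 — close enough.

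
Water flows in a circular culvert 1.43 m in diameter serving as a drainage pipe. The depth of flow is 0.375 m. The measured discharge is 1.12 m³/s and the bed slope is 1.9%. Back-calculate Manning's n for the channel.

For a circular section of diameter D = 1.43 m at depth y = 0.375 m, the central angle is θ = 2 arccos(1 − 2y/D) = 2.15 rad. Then A = (D²/8)(θ − sin θ) = 0.3358 m² and P = Dθ/2 = 1.538 m.
Hydraulic radius R = A/P = 0.3358/1.538 = 0.2184 m.
Rearranging Manning's equation: n = (1/Q) A R^(2/3) S^(1/2) = (1/1.12) × 0.3358 × 0.2184^(2/3) × √0.019 = 0.015.

n = 0.015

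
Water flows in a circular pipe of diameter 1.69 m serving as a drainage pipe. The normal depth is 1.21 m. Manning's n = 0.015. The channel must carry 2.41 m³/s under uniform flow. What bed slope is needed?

S = 0.0011

For a circular section of diameter D = 1.69 m at depth y = 1.21 m, the central angle is θ = 2 arccos(1 − 2y/D) = 4.035 rad. Then A = (D²/8)(θ − sin θ) = 1.719 m² and P = Dθ/2 = 3.409 m.
Hydraulic radius R = A/P = 1.719/3.409 = 0.5041 m.
From Manning's equation, S = [nQ / (1 A R^(2/3))]² = [0.015 × 2.41 / (1 × 1.719 × 0.5041^(2/3))]² = 0.0011.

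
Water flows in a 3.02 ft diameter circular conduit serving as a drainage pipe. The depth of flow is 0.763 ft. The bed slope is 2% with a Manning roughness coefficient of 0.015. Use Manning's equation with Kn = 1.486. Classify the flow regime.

supercritical

For a circular section of diameter D = 3.02 ft at depth y = 0.763 ft, the central angle is θ = 2 arccos(1 − 2y/D) = 2.107 rad. Then A = (D²/8)(θ − sin θ) = 1.421 ft² and P = Dθ/2 = 3.181 ft.
Hydraulic radius R = A/P = 1.421/3.181 = 0.4468 ft.
V = (1.486/n) R^(2/3) √S = (1.486/0.015) × 0.4468^(2/3) × √0.02 = 8.189 ft/s. Hydraulic depth D_h = A/T = 1.421/2.625 = 0.5416 ft.
Froude number Fr = V/√(g·D_h) = 8.189/√(32.2×0.5416) = 1.96, which is greater than 1, so the flow is supercritical.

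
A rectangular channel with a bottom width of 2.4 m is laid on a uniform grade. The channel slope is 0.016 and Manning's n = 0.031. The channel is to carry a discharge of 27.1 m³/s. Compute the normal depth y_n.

Manning's equation rearranged: A R^(2/3) = nQ / (1·√S) = 0.031 × 27.1 / (√0.016) = 6.642.
Try y = 3.58 m: A R^(2/3) = 8.002 — too large.
Try y = 3.06 m: A R^(2/3) = 6.652 — ≈ 6.642.

y_n = 3.06 m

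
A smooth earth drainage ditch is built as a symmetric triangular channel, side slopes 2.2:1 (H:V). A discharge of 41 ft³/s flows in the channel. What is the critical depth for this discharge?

At critical depth, Q² T / (g A³) = 1, i.e. A³/T = Q²/g = 41²/32.2 = 52.2.
Try y = 2.16 ft: A³/T = 113.8 — too large.
Try y = 1.85 ft: A³/T = 52.44 — matches.

y_c = 1.85 ft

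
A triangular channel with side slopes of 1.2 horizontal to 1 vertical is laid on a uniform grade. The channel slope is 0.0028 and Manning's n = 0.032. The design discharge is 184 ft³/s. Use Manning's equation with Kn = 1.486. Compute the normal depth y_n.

y_n = 5.99 ft

Manning's equation rearranged: A R^(2/3) = nQ / (1.486·√S) = 0.032 × 184 / (1.486 × √0.0028) = 74.88.
Try y = 4.93 ft: A R^(2/3) = 44.64 — too small.
Try y = 7.55 ft: A R^(2/3) = 139.1 — too large.
Try y = 5.99 ft: A R^(2/3) = 75.04 — close enough.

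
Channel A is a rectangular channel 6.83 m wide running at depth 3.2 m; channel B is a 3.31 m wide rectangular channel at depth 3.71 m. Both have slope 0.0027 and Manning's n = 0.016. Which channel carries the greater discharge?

channel A

Channel A: Flow area A = b·y = 6.83 × 3.2 = 21.86 m². Wetted perimeter P = b + 2y = 6.83 + 2×3.2 = 13.23 m. Hydraulic radius R = A/P = 21.86/13.23 = 1.652 m. Q_A = (1/0.016)·21.86·1.652^(2/3)·√0.0027 = 99.19 m³/s.
Channel B: Flow area A = b·y = 3.31 × 3.71 = 12.28 m². Wetted perimeter P = b + 2y = 3.31 + 2×3.71 = 10.73 m. Hydraulic radius R = A/P = 12.28/10.73 = 1.144 m. Q_B = (1/0.016)·12.28·1.144^(2/3)·√0.0027 = 43.63 m³/s.
Q_A = 99.19 m³/s vs Q_B = 43.63 m³/s, so channel A carries more.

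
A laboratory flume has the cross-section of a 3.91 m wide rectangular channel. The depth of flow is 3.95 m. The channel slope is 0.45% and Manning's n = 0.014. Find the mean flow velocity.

V = 5.73 m/s

Flow area A = b·y = 3.91 × 3.95 = 15.44 m². Wetted perimeter P = b + 2y = 3.91 + 2×3.95 = 11.81 m.
Hydraulic radius R = A/P = 15.44/11.81 = 1.308 m.
From Manning's equation, V = (1/n) R^(2/3) S^(1/2) = (1/0.014) × 1.308^(2/3) × 0.0045^(1/2) = 5.73 m/s.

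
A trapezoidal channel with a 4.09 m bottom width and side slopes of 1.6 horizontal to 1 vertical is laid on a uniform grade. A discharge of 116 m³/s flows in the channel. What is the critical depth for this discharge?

At critical depth, Q² T / (g A³) = 1, i.e. A³/T = Q²/g = 116²/9.81 = 1372.
At y = 2.41 m: A³/T = 595 — too small.
At y = 3.76 m: A³/T = 3403 — too large.
At y = 2.99 m: A³/T = 1368 — ≈ 1372.

y_c = 2.99 m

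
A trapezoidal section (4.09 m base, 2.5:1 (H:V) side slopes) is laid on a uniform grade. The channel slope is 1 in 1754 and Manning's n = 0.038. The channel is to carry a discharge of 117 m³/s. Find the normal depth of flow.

Manning's equation rearranged: A R^(2/3) = nQ / (1·√S) = 0.038 × 117 / (√0.0005701) = 186.2.
At y = 4.62 m: A R^(2/3) = 132.9 — short.
At y = 6.76 m: A R^(2/3) = 327.3 — over.
At y = 5.34 m: A R^(2/3) = 186.6 — ≈ 186.2.

y_n = 5.34 m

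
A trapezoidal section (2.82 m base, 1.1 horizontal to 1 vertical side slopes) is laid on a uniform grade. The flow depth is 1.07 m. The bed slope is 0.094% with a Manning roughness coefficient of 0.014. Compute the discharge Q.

With bottom width b = 2.82 m and side slope z = 1.1: A = (b + zy)y = (2.82 + 1.1×1.07)×1.07 = 4.277 m²; P = b + 2y√(1+z²) = 2.82 + 2×1.07×1.487 = 6.001 m.
Hydraulic radius R = A/P = 4.277/6.001 = 0.7126 m.
Manning's equation: Q = (1/n) A R^(2/3) S^(1/2) = (1/0.014) × 4.277 × 0.7126^(2/3) × 0.00094^(1/2) = 7.47 m³/s.

Q = 7.47 m³/s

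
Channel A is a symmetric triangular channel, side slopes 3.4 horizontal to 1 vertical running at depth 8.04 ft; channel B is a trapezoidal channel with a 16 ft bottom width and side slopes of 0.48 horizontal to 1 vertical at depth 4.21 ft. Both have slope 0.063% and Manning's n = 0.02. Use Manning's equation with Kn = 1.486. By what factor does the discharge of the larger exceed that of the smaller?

3.43

Channel A: For a triangular section with side slope z = 3.4: A = zy² = 3.4×8.04² = 219.8 ft²; P = 2y√(1+z²) = 2×8.04×3.544 = 56.99 ft. Hydraulic radius R = A/P = 219.8/56.99 = 3.857 ft. Q_A = (1.486/0.02)·219.8·3.857^(2/3)·√0.00063 = 1008 ft³/s.
Channel B: With bottom width b = 16 ft and side slope z = 0.48: A = (b + zy)y = (16 + 0.48×4.21)×4.21 = 75.87 ft²; P = b + 2y√(1+z²) = 16 + 2×4.21×1.109 = 25.34 ft. Hydraulic radius R = A/P = 75.87/25.34 = 2.994 ft. Q_B = (1.486/0.02)·75.87·2.994^(2/3)·√0.00063 = 293.9 ft³/s.
The larger discharge is 1008 ft³/s and the smaller is 293.9 ft³/s; the ratio is 3.43.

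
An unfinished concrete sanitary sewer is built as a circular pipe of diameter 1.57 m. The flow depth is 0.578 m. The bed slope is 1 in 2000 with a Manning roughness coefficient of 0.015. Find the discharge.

Q = 0.447 m³/s

For a circular section of diameter D = 1.57 m at depth y = 0.578 m, the central angle is θ = 2 arccos(1 − 2y/D) = 2.608 rad. Then A = (D²/8)(θ − sin θ) = 0.6468 m² and P = Dθ/2 = 2.047 m.
Hydraulic radius R = A/P = 0.6468/2.047 = 0.3159 m.
Manning's equation: Q = (1/n) A R^(2/3) S^(1/2) = (1/0.015) × 0.6468 × 0.3159^(2/3) × 0.0005^(1/2) = 0.447 m³/s.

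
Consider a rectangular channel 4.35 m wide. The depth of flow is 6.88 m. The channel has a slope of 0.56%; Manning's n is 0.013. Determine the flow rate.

Q = 241 m³/s

Flow area A = b·y = 4.35 × 6.88 = 29.93 m². Wetted perimeter P = b + 2y = 4.35 + 2×6.88 = 18.11 m.
Hydraulic radius R = A/P = 29.93/18.11 = 1.653 m.
Manning's equation: Q = (1/n) A R^(2/3) S^(1/2) = (1/0.013) × 29.93 × 1.653^(2/3) × 0.0056^(1/2) = 241 m³/s.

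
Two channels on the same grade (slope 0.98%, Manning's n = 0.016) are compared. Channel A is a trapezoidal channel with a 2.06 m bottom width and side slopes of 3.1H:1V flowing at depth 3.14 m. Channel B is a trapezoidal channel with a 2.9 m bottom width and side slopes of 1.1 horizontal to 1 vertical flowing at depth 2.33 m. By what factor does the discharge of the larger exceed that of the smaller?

3.41

Channel A: With bottom width b = 2.06 m and side slope z = 3.1: A = (b + zy)y = (2.06 + 3.1×3.14)×3.14 = 37.03 m²; P = b + 2y√(1+z²) = 2.06 + 2×3.14×3.257 = 22.52 m. Hydraulic radius R = A/P = 37.03/22.52 = 1.645 m. Q_A = (1/0.016)·37.03·1.645^(2/3)·√0.0098 = 319.3 m³/s.
Channel B: With bottom width b = 2.9 m and side slope z = 1.1: A = (b + zy)y = (2.9 + 1.1×2.33)×2.33 = 12.73 m²; P = b + 2y√(1+z²) = 2.9 + 2×2.33×1.487 = 9.828 m. Hydraulic radius R = A/P = 12.73/9.828 = 1.295 m. Q_B = (1/0.016)·12.73·1.295^(2/3)·√0.0098 = 93.58 m³/s.
The larger discharge is 319.3 m³/s and the smaller is 93.58 m³/s; the ratio is 3.41.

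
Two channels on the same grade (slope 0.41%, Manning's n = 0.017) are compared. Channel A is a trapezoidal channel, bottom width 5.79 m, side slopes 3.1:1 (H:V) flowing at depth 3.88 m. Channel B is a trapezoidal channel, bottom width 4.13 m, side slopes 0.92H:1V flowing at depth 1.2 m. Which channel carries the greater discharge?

Channel A: With bottom width b = 5.79 m and side slope z = 3.1: A = (b + zy)y = (5.79 + 3.1×3.88)×3.88 = 69.13 m²; P = b + 2y√(1+z²) = 5.79 + 2×3.88×3.257 = 31.07 m. Hydraulic radius R = A/P = 69.13/31.07 = 2.225 m. Q_A = (1/0.017)·69.13·2.225^(2/3)·√0.0041 = 443.8 m³/s.
Channel B: With bottom width b = 4.13 m and side slope z = 0.92: A = (b + zy)y = (4.13 + 0.92×1.2)×1.2 = 6.281 m²; P = b + 2y√(1+z²) = 4.13 + 2×1.2×1.359 = 7.391 m. Hydraulic radius R = A/P = 6.281/7.391 = 0.8498 m. Q_B = (1/0.017)·6.281·0.8498^(2/3)·√0.0041 = 21.22 m³/s.
Q_A = 443.8 m³/s vs Q_B = 21.22 m³/s, so channel A carries more.

channel A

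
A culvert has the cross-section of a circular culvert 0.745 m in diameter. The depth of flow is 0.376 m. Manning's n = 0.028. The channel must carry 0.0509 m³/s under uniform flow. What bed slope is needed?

For a circular section of diameter D = 0.745 m at depth y = 0.376 m, the central angle is θ = 2 arccos(1 − 2y/D) = 3.16 rad. Then A = (D²/8)(θ − sin θ) = 0.2206 m² and P = Dθ/2 = 1.177 m.
Hydraulic radius R = A/P = 0.2206/1.177 = 0.1874 m.
From Manning's equation, S = [nQ / (1 A R^(2/3))]² = [0.028 × 0.0509 / (1 × 0.2206 × 0.1874^(2/3))]² = 0.000389.

S = 0.000389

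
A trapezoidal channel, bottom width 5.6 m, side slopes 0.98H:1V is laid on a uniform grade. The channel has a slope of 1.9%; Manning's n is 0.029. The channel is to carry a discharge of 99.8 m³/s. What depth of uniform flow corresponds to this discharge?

Manning's equation rearranged: A R^(2/3) = nQ / (1·√S) = 0.029 × 99.8 / (√0.019) = 21.
Trying y = 2.69 m: A R^(2/3) = 31.4 — over.
Trying y = 1.66 m: A R^(2/3) = 13.32 — short.
Trying y = 2.15 m: A R^(2/3) = 20.99 — close enough.

y_n = 2.15 m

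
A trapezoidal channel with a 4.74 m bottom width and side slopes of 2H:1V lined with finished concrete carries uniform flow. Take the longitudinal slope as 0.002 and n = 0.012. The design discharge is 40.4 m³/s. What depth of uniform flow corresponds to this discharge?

y_n = 1.44 m

Manning's equation rearranged: A R^(2/3) = nQ / (1·√S) = 0.012 × 40.4 / (√0.002) = 10.84.
At y = 1.05 m: A R^(2/3) = 5.987 — short.
At y = 1.74 m: A R^(2/3) = 15.63 — over.
At y = 1.44 m: A R^(2/3) = 10.84 — close enough.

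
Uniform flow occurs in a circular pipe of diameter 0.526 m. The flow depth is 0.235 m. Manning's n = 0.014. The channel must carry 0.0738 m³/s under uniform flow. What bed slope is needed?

S = 0.002

For a circular section of diameter D = 0.526 m at depth y = 0.235 m, the central angle is θ = 2 arccos(1 − 2y/D) = 2.928 rad. Then A = (D²/8)(θ − sin θ) = 0.09395 m² and P = Dθ/2 = 0.7701 m.
Hydraulic radius R = A/P = 0.09395/0.7701 = 0.122 m.
From Manning's equation, S = [nQ / (1 A R^(2/3))]² = [0.014 × 0.0738 / (1 × 0.09395 × 0.122^(2/3))]² = 0.002.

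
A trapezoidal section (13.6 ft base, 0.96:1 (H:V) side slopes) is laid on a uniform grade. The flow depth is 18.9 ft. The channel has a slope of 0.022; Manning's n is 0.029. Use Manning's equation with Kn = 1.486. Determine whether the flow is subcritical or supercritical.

supercritical

With bottom width b = 13.6 ft and side slope z = 0.96: A = (b + zy)y = (13.6 + 0.96×18.9)×18.9 = 600 ft²; P = b + 2y√(1+z²) = 13.6 + 2×18.9×1.386 = 66 ft.
Hydraulic radius R = A/P = 600/66 = 9.09 ft.
V = (1.486/n) R^(2/3) √S = (1.486/0.029) × 9.09^(2/3) × √0.022 = 33.1 ft/s. Hydraulic depth D_h = A/T = 600/49.89 = 12.03 ft.
Froude number Fr = V/√(g·D_h) = 33.1/√(32.2×12.03) = 1.68, which is greater than 1, so the flow is supercritical.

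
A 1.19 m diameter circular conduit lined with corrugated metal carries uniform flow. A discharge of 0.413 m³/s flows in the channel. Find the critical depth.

y_c = 0.343 m

At critical depth, Q² T / (g A³) = 1, i.e. A³/T = Q²/g = 0.413²/9.81 = 0.01739.
Try y = 0.396 m: A³/T = 0.03027 — high.
Try y = 0.263 m: A³/T = 0.006166 — low.
Try y = 0.343 m: A³/T = 0.01735 — matches.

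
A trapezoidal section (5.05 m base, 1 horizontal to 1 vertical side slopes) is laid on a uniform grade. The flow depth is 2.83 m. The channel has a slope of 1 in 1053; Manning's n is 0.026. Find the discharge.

With bottom width b = 5.05 m and side slope z = 1: A = (b + zy)y = (5.05 + 1×2.83)×2.83 = 22.3 m²; P = b + 2y√(1+z²) = 5.05 + 2×2.83×1.414 = 13.05 m.
Hydraulic radius R = A/P = 22.3/13.05 = 1.708 m.
Manning's equation: Q = (1/n) A R^(2/3) S^(1/2) = (1/0.026) × 22.3 × 1.708^(2/3) × 0.0009497^(1/2) = 37.8 m³/s.

Q = 37.8 m³/s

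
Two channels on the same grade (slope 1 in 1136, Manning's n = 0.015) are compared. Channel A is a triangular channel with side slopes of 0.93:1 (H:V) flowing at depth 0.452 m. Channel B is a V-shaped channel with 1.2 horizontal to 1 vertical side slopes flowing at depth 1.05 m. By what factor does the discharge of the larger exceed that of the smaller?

13.2

Channel A: For a triangular section with side slope z = 0.93: A = zy² = 0.93×0.452² = 0.19 m²; P = 2y√(1+z²) = 2×0.452×1.366 = 1.235 m. Hydraulic radius R = A/P = 0.19/1.235 = 0.1539 m. Q_A = (1/0.015)·0.19·0.1539^(2/3)·√0.0008803 = 0.1079 m³/s.
Channel B: For a triangular section with side slope z = 1.2: A = zy² = 1.2×1.05² = 1.323 m²; P = 2y√(1+z²) = 2×1.05×1.562 = 3.28 m. Hydraulic radius R = A/P = 1.323/3.28 = 0.4033 m. Q_B = (1/0.015)·1.323·0.4033^(2/3)·√0.0008803 = 1.428 m³/s.
The larger discharge is 1.428 m³/s and the smaller is 0.1079 m³/s; the ratio is 13.2.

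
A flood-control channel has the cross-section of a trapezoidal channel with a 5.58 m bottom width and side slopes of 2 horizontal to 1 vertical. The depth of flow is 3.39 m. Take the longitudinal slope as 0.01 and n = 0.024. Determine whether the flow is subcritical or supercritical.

With bottom width b = 5.58 m and side slope z = 2: A = (b + zy)y = (5.58 + 2×3.39)×3.39 = 41.9 m²; P = b + 2y√(1+z²) = 5.58 + 2×3.39×2.236 = 20.74 m.
Hydraulic radius R = A/P = 41.9/20.74 = 2.02 m.
V = (1/n) R^(2/3) √S = (1/0.024) × 2.02^(2/3) × √0.01 = 6.659 m/s. Hydraulic depth D_h = A/T = 41.9/19.14 = 2.189 m.
Froude number Fr = V/√(g·D_h) = 6.659/√(9.81×2.189) = 1.44, which is greater than 1, so the flow is supercritical.

supercritical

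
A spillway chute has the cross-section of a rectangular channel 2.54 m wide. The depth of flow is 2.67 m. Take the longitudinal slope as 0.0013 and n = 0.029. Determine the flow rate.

Q = 7.63 m³/s

Flow area A = b·y = 2.54 × 2.67 = 6.782 m². Wetted perimeter P = b + 2y = 2.54 + 2×2.67 = 7.88 m.
Hydraulic radius R = A/P = 6.782/7.88 = 0.8606 m.
Manning's equation: Q = (1/n) A R^(2/3) S^(1/2) = (1/0.029) × 6.782 × 0.8606^(2/3) × 0.0013^(1/2) = 7.63 m³/s.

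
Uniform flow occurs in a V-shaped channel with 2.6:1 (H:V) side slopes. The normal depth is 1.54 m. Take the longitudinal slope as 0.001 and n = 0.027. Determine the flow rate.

Q = 5.79 m³/s

For a triangular section with side slope z = 2.6: A = zy² = 2.6×1.54² = 6.166 m²; P = 2y√(1+z²) = 2×1.54×2.786 = 8.58 m.
Hydraulic radius R = A/P = 6.166/8.58 = 0.7187 m.
Manning's equation: Q = (1/n) A R^(2/3) S^(1/2) = (1/0.027) × 6.166 × 0.7187^(2/3) × 0.001^(1/2) = 5.79 m³/s.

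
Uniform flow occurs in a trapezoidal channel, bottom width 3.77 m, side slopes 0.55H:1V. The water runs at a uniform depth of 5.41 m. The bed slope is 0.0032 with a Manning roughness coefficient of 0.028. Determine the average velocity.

With bottom width b = 3.77 m and side slope z = 0.55: A = (b + zy)y = (3.77 + 0.55×5.41)×5.41 = 36.49 m²; P = b + 2y√(1+z²) = 3.77 + 2×5.41×1.141 = 16.12 m.
Hydraulic radius R = A/P = 36.49/16.12 = 2.264 m.
From Manning's equation, V = (1/n) R^(2/3) S^(1/2) = (1/0.028) × 2.264^(2/3) × 0.0032^(1/2) = 3.48 m/s.

V = 3.48 m/s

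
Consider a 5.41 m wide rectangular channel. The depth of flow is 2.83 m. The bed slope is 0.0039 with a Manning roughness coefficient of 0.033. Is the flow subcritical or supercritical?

Flow area A = b·y = 5.41 × 2.83 = 15.31 m². Wetted perimeter P = b + 2y = 5.41 + 2×2.83 = 11.07 m.
Hydraulic radius R = A/P = 15.31/11.07 = 1.383 m.
V = (1/n) R^(2/3) √S = (1/0.033) × 1.383^(2/3) × √0.0039 = 2.349 m/s. Hydraulic depth D_h = A/T = 15.31/5.41 = 2.83 m.
Froude number Fr = V/√(g·D_h) = 2.349/√(9.81×2.83) = 0.446, which is less than 1, so the flow is subcritical.

subcritical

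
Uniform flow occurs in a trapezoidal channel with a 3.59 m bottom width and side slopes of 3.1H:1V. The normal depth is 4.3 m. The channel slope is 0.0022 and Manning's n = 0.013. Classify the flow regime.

supercritical

With bottom width b = 3.59 m and side slope z = 3.1: A = (b + zy)y = (3.59 + 3.1×4.3)×4.3 = 72.76 m²; P = b + 2y√(1+z²) = 3.59 + 2×4.3×3.257 = 31.6 m.
Hydraulic radius R = A/P = 72.76/31.6 = 2.302 m.
V = (1/n) R^(2/3) √S = (1/0.013) × 2.302^(2/3) × √0.0022 = 6.291 m/s. Hydraulic depth D_h = A/T = 72.76/30.25 = 2.405 m.
Froude number Fr = V/√(g·D_h) = 6.291/√(9.81×2.405) = 1.3, which is greater than 1, so the flow is supercritical.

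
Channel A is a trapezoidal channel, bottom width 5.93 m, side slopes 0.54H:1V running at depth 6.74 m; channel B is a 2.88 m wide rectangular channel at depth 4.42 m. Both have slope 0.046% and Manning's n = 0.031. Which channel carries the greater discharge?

Channel A: With bottom width b = 5.93 m and side slope z = 0.54: A = (b + zy)y = (5.93 + 0.54×6.74)×6.74 = 64.5 m²; P = b + 2y√(1+z²) = 5.93 + 2×6.74×1.136 = 21.25 m. Hydraulic radius R = A/P = 64.5/21.25 = 3.035 m. Q_A = (1/0.031)·64.5·3.035^(2/3)·√0.00046 = 93.55 m³/s.
Channel B: Flow area A = b·y = 2.88 × 4.42 = 12.73 m². Wetted perimeter P = b + 2y = 2.88 + 2×4.42 = 11.72 m. Hydraulic radius R = A/P = 12.73/11.72 = 1.086 m. Q_B = (1/0.031)·12.73·1.086^(2/3)·√0.00046 = 9.306 m³/s.
Q_A = 93.55 m³/s vs Q_B = 9.306 m³/s, so channel A carries more.

channel A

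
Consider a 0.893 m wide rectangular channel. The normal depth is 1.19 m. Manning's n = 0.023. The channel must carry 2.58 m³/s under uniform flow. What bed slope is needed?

Flow area A = b·y = 0.893 × 1.19 = 1.063 m². Wetted perimeter P = b + 2y = 0.893 + 2×1.19 = 3.273 m.
Hydraulic radius R = A/P = 1.063/3.273 = 0.3247 m.
From Manning's equation, S = [nQ / (1 A R^(2/3))]² = [0.023 × 2.58 / (1 × 1.063 × 0.3247^(2/3))]² = 0.014.

S = 0.014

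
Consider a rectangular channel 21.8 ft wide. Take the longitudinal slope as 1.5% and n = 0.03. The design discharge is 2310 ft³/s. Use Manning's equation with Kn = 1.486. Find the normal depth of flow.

y_n = 6.75 ft

Manning's equation rearranged: A R^(2/3) = nQ / (1.486·√S) = 0.03 × 2310 / (1.486 × √0.015) = 380.8.
Try y = 8.45 ft: A R^(2/3) = 521.3 — high.
Try y = 5.01 ft: A R^(2/3) = 248.5 — low.
Try y = 6.75 ft: A R^(2/3) = 381.1 — ≈ 380.8.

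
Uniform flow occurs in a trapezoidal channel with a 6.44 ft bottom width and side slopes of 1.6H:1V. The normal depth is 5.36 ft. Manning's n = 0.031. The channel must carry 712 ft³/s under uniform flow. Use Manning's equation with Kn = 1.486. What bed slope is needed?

With bottom width b = 6.44 ft and side slope z = 1.6: A = (b + zy)y = (6.44 + 1.6×5.36)×5.36 = 80.49 ft²; P = b + 2y√(1+z²) = 6.44 + 2×5.36×1.887 = 26.67 ft.
Hydraulic radius R = A/P = 80.49/26.67 = 3.018 ft.
From Manning's equation, S = [nQ / (1.486 A R^(2/3))]² = [0.031 × 712 / (1.486 × 80.49 × 3.018^(2/3))]² = 0.00781.

S = 0.00781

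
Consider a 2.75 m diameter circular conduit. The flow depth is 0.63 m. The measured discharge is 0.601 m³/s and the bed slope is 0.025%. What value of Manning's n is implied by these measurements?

n = 0.014

For a circular section of diameter D = 2.75 m at depth y = 0.63 m, the central angle is θ = 2 arccos(1 − 2y/D) = 1.996 rad. Then A = (D²/8)(θ − sin θ) = 1.026 m² and P = Dθ/2 = 2.745 m.
Hydraulic radius R = A/P = 1.026/2.745 = 0.3738 m.
Rearranging Manning's equation: n = (1/Q) A R^(2/3) S^(1/2) = (1/0.601) × 1.026 × 0.3738^(2/3) × √0.00025 = 0.014.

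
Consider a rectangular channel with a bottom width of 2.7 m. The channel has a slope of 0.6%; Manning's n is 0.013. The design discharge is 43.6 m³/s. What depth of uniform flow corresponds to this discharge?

Manning's equation rearranged: A R^(2/3) = nQ / (1·√S) = 0.013 × 43.6 / (√0.006) = 7.317.
Try y = 2.17 m: A R^(2/3) = 5.184 — too small.
Try y = 2.87 m: A R^(2/3) = 7.32 — matches.

y_n = 2.87 m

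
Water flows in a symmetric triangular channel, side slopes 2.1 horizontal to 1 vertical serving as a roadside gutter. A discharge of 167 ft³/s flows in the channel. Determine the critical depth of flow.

At critical depth, Q² T / (g A³) = 1, i.e. A³/T = Q²/g = 167²/32.2 = 866.1.
At y = 4.12 ft: A³/T = 2618 — over.
At y = 2.64 ft: A³/T = 282.8 — short.
At y = 3.3 ft: A³/T = 862.9 — close enough.

y_c = 3.3 ft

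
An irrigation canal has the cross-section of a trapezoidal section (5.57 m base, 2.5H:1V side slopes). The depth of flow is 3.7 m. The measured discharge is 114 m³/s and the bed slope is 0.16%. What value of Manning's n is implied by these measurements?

n = 0.0321

With bottom width b = 5.57 m and side slope z = 2.5: A = (b + zy)y = (5.57 + 2.5×3.7)×3.7 = 54.83 m²; P = b + 2y√(1+z²) = 5.57 + 2×3.7×2.693 = 25.5 m.
Hydraulic radius R = A/P = 54.83/25.5 = 2.151 m.
Rearranging Manning's equation: n = (1/Q) A R^(2/3) S^(1/2) = (1/114) × 54.83 × 2.151^(2/3) × √0.0016 = 0.0321.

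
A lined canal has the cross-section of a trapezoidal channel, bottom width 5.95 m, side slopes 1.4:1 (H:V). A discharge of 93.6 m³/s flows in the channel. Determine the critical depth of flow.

At critical depth, Q² T / (g A³) = 1, i.e. A³/T = Q²/g = 93.6²/9.81 = 893.1.
Trying y = 2.99 m: A³/T = 1944 — over.
Trying y = 2.03 m: A³/T = 488.7 — short.
Trying y = 2.41 m: A³/T = 893.6 — close enough.

y_c = 2.41 m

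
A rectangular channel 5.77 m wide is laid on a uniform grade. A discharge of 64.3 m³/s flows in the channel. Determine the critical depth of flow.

y_c = 2.33 m

For a rectangular channel, critical depth y_c = (q²/g)^(1/3) where q = Q/b = 64.3/5.77 = 11.14 m²/s.
So y_c = (11.14²/9.81)^(1/3) = 2.33 m.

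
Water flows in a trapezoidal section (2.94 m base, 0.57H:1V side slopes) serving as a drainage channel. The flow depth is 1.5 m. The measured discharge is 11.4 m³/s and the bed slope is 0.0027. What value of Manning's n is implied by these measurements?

n = 0.024

With bottom width b = 2.94 m and side slope z = 0.57: A = (b + zy)y = (2.94 + 0.57×1.5)×1.5 = 5.692 m²; P = b + 2y√(1+z²) = 2.94 + 2×1.5×1.151 = 6.393 m.
Hydraulic radius R = A/P = 5.692/6.393 = 0.8904 m.
Rearranging Manning's equation: n = (1/Q) A R^(2/3) S^(1/2) = (1/11.4) × 5.692 × 0.8904^(2/3) × √0.0027 = 0.024.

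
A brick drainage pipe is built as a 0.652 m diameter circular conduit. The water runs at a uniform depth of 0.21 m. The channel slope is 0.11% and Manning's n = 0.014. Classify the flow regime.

For a circular section of diameter D = 0.652 m at depth y = 0.21 m, the central angle is θ = 2 arccos(1 − 2y/D) = 2.414 rad. Then A = (D²/8)(θ − sin θ) = 0.09293 m² and P = Dθ/2 = 0.787 m.
Hydraulic radius R = A/P = 0.09293/0.787 = 0.1181 m.
V = (1/n) R^(2/3) √S = (1/0.014) × 0.1181^(2/3) × √0.0011 = 0.5702 m/s. Hydraulic depth D_h = A/T = 0.09293/0.6093 = 0.1525 m.
Froude number Fr = V/√(g·D_h) = 0.5702/√(9.81×0.1525) = 0.466, which is less than 1, so the flow is subcritical.

subcritical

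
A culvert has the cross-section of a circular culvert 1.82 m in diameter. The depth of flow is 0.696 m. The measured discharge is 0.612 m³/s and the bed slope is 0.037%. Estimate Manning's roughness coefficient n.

For a circular section of diameter D = 1.82 m at depth y = 0.696 m, the central angle is θ = 2 arccos(1 − 2y/D) = 2.667 rad. Then A = (D²/8)(θ − sin θ) = 0.9149 m² and P = Dθ/2 = 2.427 m.
Hydraulic radius R = A/P = 0.9149/2.427 = 0.377 m.
Rearranging Manning's equation: n = (1/Q) A R^(2/3) S^(1/2) = (1/0.612) × 0.9149 × 0.377^(2/3) × √0.00037 = 0.015.

n = 0.015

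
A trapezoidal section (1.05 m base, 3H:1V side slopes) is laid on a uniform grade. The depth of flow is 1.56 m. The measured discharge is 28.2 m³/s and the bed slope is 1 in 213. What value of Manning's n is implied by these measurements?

n = 0.019

With bottom width b = 1.05 m and side slope z = 3: A = (b + zy)y = (1.05 + 3×1.56)×1.56 = 8.939 m²; P = b + 2y√(1+z²) = 1.05 + 2×1.56×3.162 = 10.92 m.
Hydraulic radius R = A/P = 8.939/10.92 = 0.8188 m.
Rearranging Manning's equation: n = (1/Q) A R^(2/3) S^(1/2) = (1/28.2) × 8.939 × 0.8188^(2/3) × √0.004695 = 0.019.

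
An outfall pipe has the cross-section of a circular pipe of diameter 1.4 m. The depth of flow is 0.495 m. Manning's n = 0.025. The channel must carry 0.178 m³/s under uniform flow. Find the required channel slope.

For a circular section of diameter D = 1.4 m at depth y = 0.495 m, the central angle is θ = 2 arccos(1 − 2y/D) = 2.547 rad. Then A = (D²/8)(θ − sin θ) = 0.4868 m² and P = Dθ/2 = 1.783 m.
Hydraulic radius R = A/P = 0.4868/1.783 = 0.273 m.
From Manning's equation, S = [nQ / (1 A R^(2/3))]² = [0.025 × 0.178 / (1 × 0.4868 × 0.273^(2/3))]² = 0.000472.

S = 0.000472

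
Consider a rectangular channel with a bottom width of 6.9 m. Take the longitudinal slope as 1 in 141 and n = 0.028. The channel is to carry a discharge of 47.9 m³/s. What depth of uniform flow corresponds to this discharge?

Manning's equation rearranged: A R^(2/3) = nQ / (1·√S) = 0.028 × 47.9 / (√0.007092) = 15.93.
Try y = 2.26 m: A R^(2/3) = 19.19 — over.
Try y = 1.77 m: A R^(2/3) = 13.56 — short.
Try y = 1.98 m: A R^(2/3) = 15.92 — ≈ 15.93.

y_n = 1.98 m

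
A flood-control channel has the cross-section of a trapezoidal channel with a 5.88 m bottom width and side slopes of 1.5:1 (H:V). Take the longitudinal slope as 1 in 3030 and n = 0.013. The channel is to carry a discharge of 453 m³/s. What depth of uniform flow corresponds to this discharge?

y_n = 7.56 m

Manning's equation rearranged: A R^(2/3) = nQ / (1·√S) = 0.013 × 453 / (√0.00033) = 324.2.
Trying y = 6.26 m: A R^(2/3) = 214.4 — low.
Trying y = 8.64 m: A R^(2/3) = 436.8 — high.
Trying y = 7.56 m: A R^(2/3) = 324.1 — close enough.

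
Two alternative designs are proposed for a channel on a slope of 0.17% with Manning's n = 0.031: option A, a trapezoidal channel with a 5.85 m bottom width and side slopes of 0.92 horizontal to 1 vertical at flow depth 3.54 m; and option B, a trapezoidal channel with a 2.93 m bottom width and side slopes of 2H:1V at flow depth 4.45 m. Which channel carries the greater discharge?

channel B

Channel A: With bottom width b = 5.85 m and side slope z = 0.92: A = (b + zy)y = (5.85 + 0.92×3.54)×3.54 = 32.24 m²; P = b + 2y√(1+z²) = 5.85 + 2×3.54×1.359 = 15.47 m. Hydraulic radius R = A/P = 32.24/15.47 = 2.084 m. Q_A = (1/0.031)·32.24·2.084^(2/3)·√0.0017 = 69.95 m³/s.
Channel B: With bottom width b = 2.93 m and side slope z = 2: A = (b + zy)y = (2.93 + 2×4.45)×4.45 = 52.64 m²; P = b + 2y√(1+z²) = 2.93 + 2×4.45×2.236 = 22.83 m. Hydraulic radius R = A/P = 52.64/22.83 = 2.306 m. Q_B = (1/0.031)·52.64·2.306^(2/3)·√0.0017 = 122.2 m³/s.
Q_A = 69.95 m³/s vs Q_B = 122.2 m³/s, so channel B carries more.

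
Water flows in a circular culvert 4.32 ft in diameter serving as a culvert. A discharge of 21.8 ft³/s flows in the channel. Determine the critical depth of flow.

y_c = 1.35 ft

At critical depth, Q² T / (g A³) = 1, i.e. A³/T = Q²/g = 21.8²/32.2 = 14.76.
At y = 1.48 ft: A³/T = 21.35 — too large.
At y = 1.03 ft: A³/T = 5.228 — too small.
At y = 1.35 ft: A³/T = 14.96 — ≈ 14.76.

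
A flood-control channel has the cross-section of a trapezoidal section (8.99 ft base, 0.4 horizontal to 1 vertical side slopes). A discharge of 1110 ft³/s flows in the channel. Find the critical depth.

y_c = 6.99 ft

At critical depth, Q² T / (g A³) = 1, i.e. A³/T = Q²/g = 1110²/32.2 = 38260.
Try y = 8.66 ft: A³/T = 78810 — over.
Try y = 5.92 ft: A³/T = 22150 — short.
Try y = 6.99 ft: A³/T = 38350 — ≈ 38260.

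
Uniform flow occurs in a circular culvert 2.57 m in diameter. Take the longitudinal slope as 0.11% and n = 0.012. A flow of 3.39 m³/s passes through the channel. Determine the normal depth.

Manning's equation rearranged: A R^(2/3) = nQ / (1·√S) = 0.012 × 3.39 / (√0.0011) = 1.227.
Try y = 1.09 m: A R^(2/3) = 1.448 — over.
Try y = 0.995 m: A R^(2/3) = 1.226 — matches.

y_n = 0.995 m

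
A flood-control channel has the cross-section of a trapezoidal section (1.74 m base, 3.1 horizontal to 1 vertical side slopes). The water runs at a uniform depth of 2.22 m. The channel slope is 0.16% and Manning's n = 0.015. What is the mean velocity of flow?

With bottom width b = 1.74 m and side slope z = 3.1: A = (b + zy)y = (1.74 + 3.1×2.22)×2.22 = 19.14 m²; P = b + 2y√(1+z²) = 1.74 + 2×2.22×3.257 = 16.2 m.
Hydraulic radius R = A/P = 19.14/16.2 = 1.181 m.
From Manning's equation, V = (1/n) R^(2/3) S^(1/2) = (1/0.015) × 1.181^(2/3) × 0.0016^(1/2) = 2.98 m/s.

V = 2.98 m/s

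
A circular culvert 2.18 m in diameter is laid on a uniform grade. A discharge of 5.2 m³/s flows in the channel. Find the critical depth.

y_c = 1.07 m

At critical depth, Q² T / (g A³) = 1, i.e. A³/T = Q²/g = 5.2²/9.81 = 2.756.
At y = 0.831 m: A³/T = 1.054 — too small.
At y = 1.07 m: A³/T = 2.778 — matches.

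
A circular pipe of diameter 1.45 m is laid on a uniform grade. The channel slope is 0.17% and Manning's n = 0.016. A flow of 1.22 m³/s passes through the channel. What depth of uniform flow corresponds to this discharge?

y_n = 0.779 m

Manning's equation rearranged: A R^(2/3) = nQ / (1·√S) = 0.016 × 1.22 / (√0.0017) = 0.4734.
Trying y = 0.877 m: A R^(2/3) = 0.571 — too large.
Trying y = 0.57 m: A R^(2/3) = 0.274 — too small.
Trying y = 0.779 m: A R^(2/3) = 0.4733 — close enough.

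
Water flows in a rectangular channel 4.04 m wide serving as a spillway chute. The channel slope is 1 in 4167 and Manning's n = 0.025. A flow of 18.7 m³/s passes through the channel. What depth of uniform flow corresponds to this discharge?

Manning's equation rearranged: A R^(2/3) = nQ / (1·√S) = 0.025 × 18.7 / (√0.00024) = 30.18.
Try y = 4.99 m: A R^(2/3) = 25.68 — too small.
Try y = 6.73 m: A R^(2/3) = 36.47 — too large.
Try y = 5.72 m: A R^(2/3) = 30.18 — matches.

y_n = 5.72 m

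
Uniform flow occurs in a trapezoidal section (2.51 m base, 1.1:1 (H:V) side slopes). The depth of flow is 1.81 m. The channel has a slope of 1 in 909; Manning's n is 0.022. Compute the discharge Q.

Q = 12.5 m³/s

With bottom width b = 2.51 m and side slope z = 1.1: A = (b + zy)y = (2.51 + 1.1×1.81)×1.81 = 8.147 m²; P = b + 2y√(1+z²) = 2.51 + 2×1.81×1.487 = 7.892 m.
Hydraulic radius R = A/P = 8.147/7.892 = 1.032 m.
Manning's equation: Q = (1/n) A R^(2/3) S^(1/2) = (1/0.022) × 8.147 × 1.032^(2/3) × 0.0011^(1/2) = 12.5 m³/s.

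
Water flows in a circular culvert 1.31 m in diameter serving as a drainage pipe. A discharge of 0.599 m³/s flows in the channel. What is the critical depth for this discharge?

y_c = 0.404 m

At critical depth, Q² T / (g A³) = 1, i.e. A³/T = Q²/g = 0.599²/9.81 = 0.03658.
At y = 0.482 m: A³/T = 0.0721 — over.
At y = 0.348 m: A³/T = 0.02043 — short.
At y = 0.404 m: A³/T = 0.03646 — ≈ 0.03658.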